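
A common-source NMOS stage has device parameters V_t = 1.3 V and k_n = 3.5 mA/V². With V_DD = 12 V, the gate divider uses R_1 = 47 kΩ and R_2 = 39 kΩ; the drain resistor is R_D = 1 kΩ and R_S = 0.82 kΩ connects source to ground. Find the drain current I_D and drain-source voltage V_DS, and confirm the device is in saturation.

I_D ≈ 3.4 mA, V_DS ≈ 5.9 V

V_G = V_DD·R_2/(R_1+R_2) = 12×39/86 = 5.44 V.
Assume saturation: I_D = (k_n/2)(V_GS − V_t)² with V_GS = V_G − I_D·R_S = 5.44 − 0.82·I_D.
Substituting gives 1.18·I_D² − 12.9·I_D + 30 = 0, with roots I_D = 3.36 or 7.59 mA.
The root I_D = 7.59 mA gives V_GS = -0.783 V ≤ V_t, so take I_D = 3.36 mA.
Then V_GS = 2.69 V and V_DS = V_DD − I_D(R_D+R_S) = 12 − 3.36×1.82 = 5.88 V.
Saturation requires V_DS ≥ V_GS − V_t = 1.39 V; 5.88 ≥ 1.39 ✓.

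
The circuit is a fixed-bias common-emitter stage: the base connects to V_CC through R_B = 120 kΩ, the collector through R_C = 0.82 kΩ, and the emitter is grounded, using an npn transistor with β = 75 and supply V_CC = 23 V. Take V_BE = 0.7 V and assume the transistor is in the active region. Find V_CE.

Base loop: V_CC = I_B·R_B + V_BE, so I_B = (23 − 0.7)/120 kΩ = 0.186 mA.
In the active region I_C = β·I_B = 75 × 0.186 = 13.9 mA.
Collector loop: V_CE = V_CC − I_C·R_C = 23 − 13.9×0.82 = 11.6 V.
Since V_CE = 11.6 V > V_CE(sat) ≈ 0.2 V, the transistor is in the active region as assumed.

V_CE ≈ 12 V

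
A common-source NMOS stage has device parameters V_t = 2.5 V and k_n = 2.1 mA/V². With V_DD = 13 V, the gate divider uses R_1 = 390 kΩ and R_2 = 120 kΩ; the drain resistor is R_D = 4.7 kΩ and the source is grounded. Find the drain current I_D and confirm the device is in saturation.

I_D ≈ 0.33 mA

V_G = V_DD·R_2/(R_1+R_2) = 13×120/510 = 3.06 V. With the source grounded, V_GS = V_G = 3.06 V.
Assume saturation: I_D = (k_n/2)(V_GS − V_t)² = (2.1/2)×(3.06 − 2.5)² = 1.05×0.559² = 0.328 mA.
V_DS = V_DD − I_D·R_D = 13 − 0.328×4.7 = 11.5 V.
Saturation requires V_DS ≥ V_GS − V_t = 0.559 V; 11.5 ≥ 0.559 ✓.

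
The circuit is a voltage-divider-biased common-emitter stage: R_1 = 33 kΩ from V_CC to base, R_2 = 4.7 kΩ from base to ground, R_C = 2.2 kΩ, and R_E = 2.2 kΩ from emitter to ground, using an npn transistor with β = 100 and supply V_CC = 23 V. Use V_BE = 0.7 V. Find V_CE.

Thevenize the base divider: V_Th = V_CC·R_2/(R_1+R_2) = 23×4.7/37.7 = 2.87 V, R_Th = R_1‖R_2 = 4.11 kΩ.
Base-emitter loop: V_Th = I_B·R_Th + V_BE + (β+1)I_B·R_E, so I_B = (2.87 − 0.7) / (4.11 + 101×2.2) = 0.00958 mA.
I_C = β·I_B = 100×0.00958 = 0.958 mA, and I_E = (β+1)I_B = 0.967 mA.
V_CE = V_CC − I_C·R_C − I_E·R_E = 23 − 0.958×2.2 − 0.967×2.2 = 18.8 V.
V_CE = 18.8 V > 0.2 V confirms active-region operation.

V_CE ≈ 19 V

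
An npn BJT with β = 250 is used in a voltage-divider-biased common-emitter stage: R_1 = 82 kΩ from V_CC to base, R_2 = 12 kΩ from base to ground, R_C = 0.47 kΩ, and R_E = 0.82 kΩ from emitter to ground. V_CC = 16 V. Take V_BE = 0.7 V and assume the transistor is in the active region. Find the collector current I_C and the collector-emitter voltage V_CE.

I_C ≈ 1.6 mA, V_CE ≈ 14 V

Thevenize the base divider: V_Th = V_CC·R_2/(R_1+R_2) = 16×12/94 = 2.04 V, R_Th = R_1‖R_2 = 10.5 kΩ.
Base-emitter loop: V_Th = I_B·R_Th + V_BE + (β+1)I_B·R_E, so I_B = (2.04 − 0.7) / (10.5 + 251×0.82) = 0.00621 mA.
I_C = β·I_B = 250×0.00621 = 1.55 mA, and I_E = (β+1)I_B = 1.56 mA.
V_CE = V_CC − I_C·R_C − I_E·R_E = 16 − 1.55×0.47 − 1.56×0.82 = 14 V.
V_CE = 14 V > 0.2 V confirms active-region operation.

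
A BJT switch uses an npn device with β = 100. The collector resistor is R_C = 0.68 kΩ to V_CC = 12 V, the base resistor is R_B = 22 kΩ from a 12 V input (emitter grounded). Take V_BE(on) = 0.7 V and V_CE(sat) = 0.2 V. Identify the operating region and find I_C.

Assume active: I_B = (12 − 0.7)/22 = 0.514 mA, giving I_C = β·I_B = 51.4 mA.
But then V_CE = 12 − 51.4×0.68 = -22.9 V < V_CE(sat) = 0.2 V — impossible in the active region.
So the transistor is saturated. With V_CE = 0.2 V, I_C = (V_CC − 0.2)/R_C = 11.8/0.68 = 17.4 mA.
Check: β·I_B = 51.4 mA > I_C = 17.4 mA, confirming saturation.

saturation; I_C ≈ 17 mA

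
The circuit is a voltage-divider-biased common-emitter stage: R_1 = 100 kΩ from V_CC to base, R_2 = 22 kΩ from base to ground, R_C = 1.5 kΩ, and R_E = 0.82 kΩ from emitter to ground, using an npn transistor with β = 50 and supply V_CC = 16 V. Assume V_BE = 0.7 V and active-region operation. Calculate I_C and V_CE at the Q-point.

Thevenize the base divider: V_Th = V_CC·R_2/(R_1+R_2) = 16×22/122 = 2.89 V, R_Th = R_1‖R_2 = 18 kΩ.
Base-emitter loop: V_Th = I_B·R_Th + V_BE + (β+1)I_B·R_E, so I_B = (2.89 − 0.7) / (18 + 51×0.82) = 0.0365 mA.
I_C = β·I_B = 50×0.0365 = 1.83 mA, and I_E = (β+1)I_B = 1.86 mA.
V_CE = V_CC − I_C·R_C − I_E·R_E = 16 − 1.83×1.5 − 1.86×0.82 = 11.7 V.
V_CE = 11.7 V > 0.2 V confirms active-region operation.

I_C ≈ 1.8 mA, V_CE ≈ 12 V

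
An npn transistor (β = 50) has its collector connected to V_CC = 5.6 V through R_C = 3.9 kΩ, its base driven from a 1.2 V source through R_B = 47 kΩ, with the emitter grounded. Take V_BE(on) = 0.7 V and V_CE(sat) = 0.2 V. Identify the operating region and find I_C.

active; I_C ≈ 0.53 mA

Assume active. Base-emitter loop: I_B = (V_BB − V_BE)/R_B = (1.2 − 0.7)/47 = 0.0106 mA.
I_C = β·I_B = 50×0.0106 = 0.532 mA.
V_CE = V_CC − I_C·R_C = 5.6 − 0.532×3.9 = 3.53 V > V_CE(sat), so the active-region assumption holds.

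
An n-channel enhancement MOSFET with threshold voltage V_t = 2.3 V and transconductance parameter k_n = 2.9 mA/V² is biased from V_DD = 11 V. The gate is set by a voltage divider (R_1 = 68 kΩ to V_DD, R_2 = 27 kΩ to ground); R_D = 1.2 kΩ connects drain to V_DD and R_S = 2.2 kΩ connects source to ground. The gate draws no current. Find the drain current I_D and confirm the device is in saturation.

V_G = V_DD·R_2/(R_1+R_2) = 11×27/95 = 3.13 V.
Assume saturation: I_D = (k_n/2)(V_GS − V_t)² with V_GS = V_G − I_D·R_S = 3.13 − 2.2·I_D.
Substituting gives 7.02·I_D² − 6.27·I_D + 0.99 = 0, with roots I_D = 0.205 or 0.689 mA.
The root I_D = 0.689 mA gives V_GS = 1.61 V ≤ V_t, so take I_D = 0.205 mA.
Then V_GS = 2.68 V and V_DS = V_DD − I_D(R_D+R_S) = 11 − 0.205×3.4 = 10.3 V.
Saturation requires V_DS ≥ V_GS − V_t = 0.376 V; 10.3 ≥ 0.376 ✓.

I_D ≈ 0.2 mA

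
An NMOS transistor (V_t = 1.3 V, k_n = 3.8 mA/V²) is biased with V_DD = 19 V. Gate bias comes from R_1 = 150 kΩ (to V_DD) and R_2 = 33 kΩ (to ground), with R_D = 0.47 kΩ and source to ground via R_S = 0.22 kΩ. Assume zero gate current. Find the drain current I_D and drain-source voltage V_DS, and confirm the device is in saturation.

I_D ≈ 3.5 mA, V_DS ≈ 17 V

V_G = V_DD·R_2/(R_1+R_2) = 19×33/183 = 3.43 V.
Assume saturation: I_D = (k_n/2)(V_GS − V_t)² with V_GS = V_G − I_D·R_S = 3.43 − 0.22·I_D.
Substituting gives 0.092·I_D² − 2.78·I_D + 8.59 = 0, with roots I_D = 3.5 or 26.7 mA.
The root I_D = 26.7 mA gives V_GS = -2.45 V ≤ V_t, so take I_D = 3.5 mA.
Then V_GS = 2.66 V and V_DS = V_DD − I_D(R_D+R_S) = 19 − 3.5×0.69 = 16.6 V.
Saturation requires V_DS ≥ V_GS − V_t = 1.36 V; 16.6 ≥ 1.36 ✓.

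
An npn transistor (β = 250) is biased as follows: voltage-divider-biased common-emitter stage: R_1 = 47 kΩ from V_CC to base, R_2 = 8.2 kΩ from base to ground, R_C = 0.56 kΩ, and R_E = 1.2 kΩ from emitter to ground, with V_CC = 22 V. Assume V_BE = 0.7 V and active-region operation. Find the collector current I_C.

Thevenize the base divider: V_Th = V_CC·R_2/(R_1+R_2) = 22×8.2/55.2 = 3.27 V, R_Th = R_1‖R_2 = 6.98 kΩ.
Base-emitter loop: V_Th = I_B·R_Th + V_BE + (β+1)I_B·R_E, so I_B = (3.27 − 0.7) / (6.98 + 251×1.2) = 0.00833 mA.
I_C = β·I_B = 250×0.00833 = 2.08 mA, and I_E = (β+1)I_B = 2.09 mA.
V_CE = V_CC − I_C·R_C − I_E·R_E = 22 − 2.08×0.56 − 2.09×1.2 = 18.3 V.
V_CE = 18.3 V > 0.2 V confirms active-region operation.

I_C ≈ 2.1 mA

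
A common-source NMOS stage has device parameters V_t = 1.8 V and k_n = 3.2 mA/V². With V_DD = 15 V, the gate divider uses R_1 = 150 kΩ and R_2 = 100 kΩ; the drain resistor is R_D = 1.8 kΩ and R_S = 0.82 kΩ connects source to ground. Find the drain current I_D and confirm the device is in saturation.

I_D ≈ 3.4 mA

V_G = V_DD·R_2/(R_1+R_2) = 15×100/250 = 6 V.
Assume saturation: I_D = (k_n/2)(V_GS − V_t)² with V_GS = V_G − I_D·R_S = 6 − 0.82·I_D.
Substituting gives 1.08·I_D² − 12·I_D + 28.2 = 0, with roots I_D = 3.36 or 7.82 mA.
The root I_D = 7.82 mA gives V_GS = -0.41 V ≤ V_t, so take I_D = 3.36 mA.
Then V_GS = 3.25 V and V_DS = V_DD − I_D(R_D+R_S) = 15 − 3.36×2.62 = 6.21 V.
Saturation requires V_DS ≥ V_GS − V_t = 1.45 V; 6.21 ≥ 1.45 ✓.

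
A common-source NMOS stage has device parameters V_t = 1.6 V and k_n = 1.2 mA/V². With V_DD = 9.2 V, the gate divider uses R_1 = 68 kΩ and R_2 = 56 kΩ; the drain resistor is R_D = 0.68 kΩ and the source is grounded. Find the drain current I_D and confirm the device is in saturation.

V_G = V_DD·R_2/(R_1+R_2) = 9.2×56/124 = 4.15 V. With the source grounded, V_GS = V_G = 4.15 V.
Assume saturation: I_D = (k_n/2)(V_GS − V_t)² = (1.2/2)×(4.15 − 1.6)² = 0.6×2.55² = 3.92 mA.
V_DS = V_DD − I_D·R_D = 9.2 − 3.92×0.68 = 6.54 V.
Saturation requires V_DS ≥ V_GS − V_t = 2.55 V; 6.54 ≥ 2.55 ✓.

I_D ≈ 3.9 mA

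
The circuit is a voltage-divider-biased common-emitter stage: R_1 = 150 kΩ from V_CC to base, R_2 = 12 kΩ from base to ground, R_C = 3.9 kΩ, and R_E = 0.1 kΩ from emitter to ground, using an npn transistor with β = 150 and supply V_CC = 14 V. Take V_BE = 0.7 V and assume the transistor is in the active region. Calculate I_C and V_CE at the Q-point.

Thevenize the base divider: V_Th = V_CC·R_2/(R_1+R_2) = 14×12/162 = 1.04 V, R_Th = R_1‖R_2 = 11.1 kΩ.
Base-emitter loop: V_Th = I_B·R_Th + V_BE + (β+1)I_B·R_E, so I_B = (1.04 − 0.7) / (11.1 + 151×0.1) = 0.0129 mA.
I_C = β·I_B = 150×0.0129 = 1.93 mA, and I_E = (β+1)I_B = 1.94 mA.
V_CE = V_CC − I_C·R_C − I_E·R_E = 14 − 1.93×3.9 − 1.94×0.1 = 6.28 V.
V_CE = 6.28 V > 0.2 V confirms active-region operation.

I_C ≈ 1.9 mA, V_CE ≈ 6.3 V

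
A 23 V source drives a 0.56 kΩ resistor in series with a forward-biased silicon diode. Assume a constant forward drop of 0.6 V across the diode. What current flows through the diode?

KVL around the loop: 23 = V_D + I·R = 0.6 + I × 0.56 kΩ.
So I = (23 − 0.6) / 0.56 kΩ = 22.4 / 0.56 = 40 mA.

I ≈ 40 mA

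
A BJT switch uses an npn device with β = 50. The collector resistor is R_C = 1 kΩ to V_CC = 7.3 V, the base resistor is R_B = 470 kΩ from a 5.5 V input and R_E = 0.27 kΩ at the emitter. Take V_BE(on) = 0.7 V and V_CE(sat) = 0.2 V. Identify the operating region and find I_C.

Assume active. Base-emitter loop: I_B = (V_BB − V_BE)/(R_B + (β+1)R_E) = (5.5 − 0.7)/(470 + 51×0.27) = 0.00992 mA.
I_C = β·I_B = 50×0.00992 = 0.496 mA.
V_CE = V_CC − I_C·R_C − I_E·R_E = 7.3 − 0.496×1 − 0.506×0.27 = 6.67 V > V_CE(sat), so the active-region assumption holds.

active; I_C ≈ 0.5 mA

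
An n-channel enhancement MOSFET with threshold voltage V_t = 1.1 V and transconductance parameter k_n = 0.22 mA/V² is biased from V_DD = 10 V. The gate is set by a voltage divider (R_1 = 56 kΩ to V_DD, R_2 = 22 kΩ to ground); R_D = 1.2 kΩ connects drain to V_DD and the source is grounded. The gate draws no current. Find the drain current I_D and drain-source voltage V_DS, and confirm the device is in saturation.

I_D ≈ 0.33 mA, V_DS ≈ 9.6 V

V_G = V_DD·R_2/(R_1+R_2) = 10×22/78 = 2.82 V. With the source grounded, V_GS = V_G = 2.82 V.
Assume saturation: I_D = (k_n/2)(V_GS − V_t)² = (0.22/2)×(2.82 − 1.1)² = 0.11×1.72² = 0.326 mA.
V_DS = V_DD − I_D·R_D = 10 − 0.326×1.2 = 9.61 V.
Saturation requires V_DS ≥ V_GS − V_t = 1.72 V; 9.61 ≥ 1.72 ✓.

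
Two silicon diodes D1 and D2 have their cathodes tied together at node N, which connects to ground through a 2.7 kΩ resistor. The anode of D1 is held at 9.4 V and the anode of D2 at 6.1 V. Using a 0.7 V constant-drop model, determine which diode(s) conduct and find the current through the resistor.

Only D1 conducts; I_R ≈ 3.2 mA

Assume both conduct. Then node N would need to be at both 9.4−0.7 = 8.7 V and 6.1−0.7 = 5.4 V, which is impossible.
Assume only D1 conducts: V_N = 9.4 − 0.7 = 8.7 V, so I_R = 8.7/2.7 = 3.22 mA.
Check D2: its anode-to-cathode voltage is 6.1 − 8.7 = -2.6 V < 0.7 V, so it is off. The assumption is consistent.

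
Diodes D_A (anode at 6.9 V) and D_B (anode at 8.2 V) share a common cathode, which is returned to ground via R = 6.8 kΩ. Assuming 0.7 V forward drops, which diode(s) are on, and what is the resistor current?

Only D_B conducts; I_R ≈ 1.1 mA

Assume both conduct. Then node N would need to be at both 6.9−0.7 = 6.2 V and 8.2−0.7 = 7.5 V, which is impossible.
Assume only D_B conducts: V_N = 8.2 − 0.7 = 7.5 V, so I_R = 7.5/6.8 = 1.1 mA.
Check D_A: its anode-to-cathode voltage is 6.9 − 7.5 = -0.6 V < 0.7 V, so it is off. The assumption is consistent.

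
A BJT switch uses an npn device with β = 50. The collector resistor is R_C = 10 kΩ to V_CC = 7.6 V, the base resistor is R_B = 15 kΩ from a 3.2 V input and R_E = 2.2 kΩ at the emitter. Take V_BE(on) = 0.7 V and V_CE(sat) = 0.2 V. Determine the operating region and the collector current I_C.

Assume active: I_B = (3.2 − 0.7)/(15 + 51×2.2) = 0.0197 mA, I_C = β·I_B = 0.983 mA.
Then V_CE = 7.6 − 0.983×10 − 1×2.2 = -4.43 V < 0.2 V — the active assumption fails.
Re-solve with V_CE = 0.2 V. KCL at the emitter: V_E/R_E = (V_BB−0.7−V_E)/R_B + (V_CC−0.2−V_E)/R_C, giving V_E = 1.46 V.
I_C = (V_CC − 0.2 − V_E)/R_C = (7.4 − 1.46)/10 = 0.594 mA.
Check: I_B = (2.5 − 1.46)/15 = 0.0694 mA, and β·I_B = 3.47 mA > I_C, confirming saturation.

saturation; I_C ≈ 0.59 mA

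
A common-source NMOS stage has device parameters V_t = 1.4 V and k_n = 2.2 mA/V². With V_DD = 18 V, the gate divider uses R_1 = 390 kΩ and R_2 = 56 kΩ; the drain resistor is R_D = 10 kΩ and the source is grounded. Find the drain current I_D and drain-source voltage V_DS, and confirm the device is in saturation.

I_D ≈ 0.81 mA, V_DS ≈ 9.9 V

V_G = V_DD·R_2/(R_1+R_2) = 18×56/446 = 2.26 V. With the source grounded, V_GS = V_G = 2.26 V.
Assume saturation: I_D = (k_n/2)(V_GS − V_t)² = (2.2/2)×(2.26 − 1.4)² = 1.1×0.86² = 0.814 mA.
V_DS = V_DD − I_D·R_D = 18 − 0.814×10 = 9.86 V.
Saturation requires V_DS ≥ V_GS − V_t = 0.86 V; 9.86 ≥ 0.86 ✓.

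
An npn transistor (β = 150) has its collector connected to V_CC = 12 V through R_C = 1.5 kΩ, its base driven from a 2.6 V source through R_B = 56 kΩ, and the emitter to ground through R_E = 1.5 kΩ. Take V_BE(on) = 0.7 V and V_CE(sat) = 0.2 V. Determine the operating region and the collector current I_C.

active; I_C ≈ 1 mA

Assume active. Base-emitter loop: I_B = (V_BB − V_BE)/(R_B + (β+1)R_E) = (2.6 − 0.7)/(56 + 151×1.5) = 0.00673 mA.
I_C = β·I_B = 150×0.00673 = 1.01 mA.
V_CE = V_CC − I_C·R_C − I_E·R_E = 12 − 1.01×1.5 − 1.02×1.5 = 8.96 V > V_CE(sat), so the active-region assumption holds.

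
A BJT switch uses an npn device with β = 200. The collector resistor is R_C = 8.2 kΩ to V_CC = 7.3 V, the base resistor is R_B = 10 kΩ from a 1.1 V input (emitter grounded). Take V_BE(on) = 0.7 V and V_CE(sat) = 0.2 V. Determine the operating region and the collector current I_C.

Assume active: I_B = (1.1 − 0.7)/10 = 0.04 mA, giving I_C = β·I_B = 8 mA.
But then V_CE = 7.3 − 8×8.2 = -58.3 V < V_CE(sat) = 0.2 V — impossible in the active region.
So the transistor is saturated. With V_CE = 0.2 V, I_C = (V_CC − 0.2)/R_C = 7.1/8.2 = 0.866 mA.
Check: β·I_B = 8 mA > I_C = 0.866 mA, confirming saturation.

saturation; I_C ≈ 0.87 mA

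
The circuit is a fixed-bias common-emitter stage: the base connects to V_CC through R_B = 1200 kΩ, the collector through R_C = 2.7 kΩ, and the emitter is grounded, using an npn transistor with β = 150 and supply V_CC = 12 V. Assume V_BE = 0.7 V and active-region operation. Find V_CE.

Base loop: V_CC = I_B·R_B + V_BE, so I_B = (12 − 0.7)/1200 kΩ = 0.00942 mA.
In the active region I_C = β·I_B = 150 × 0.00942 = 1.41 mA.
Collector loop: V_CE = V_CC − I_C·R_C = 12 − 1.41×2.7 = 8.19 V.
Since V_CE = 8.19 V > V_CE(sat) ≈ 0.2 V, the transistor is in the active region as assumed.

V_CE ≈ 8.2 V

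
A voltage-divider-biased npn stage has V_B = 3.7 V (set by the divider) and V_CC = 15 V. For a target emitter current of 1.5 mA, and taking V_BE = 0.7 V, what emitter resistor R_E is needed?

R_E ≈ 2 kΩ

V_E = V_B − V_BE = 3.7 − 0.7 = 3 V.
R_E = V_E / I_E = 3 / 1.5 = 2 kΩ.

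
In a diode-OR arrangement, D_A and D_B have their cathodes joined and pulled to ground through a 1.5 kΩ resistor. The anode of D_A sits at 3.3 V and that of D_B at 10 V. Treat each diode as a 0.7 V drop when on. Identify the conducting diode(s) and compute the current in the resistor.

Only D_B conducts; I_R ≈ 6.2 mA

Assume both conduct. Then node N would need to be at both 3.3−0.7 = 2.6 V and 10−0.7 = 9.3 V, which is impossible.
Assume only D_B conducts: V_N = 10 − 0.7 = 9.3 V, so I_R = 9.3/1.5 = 6.2 mA.
Check D_A: its anode-to-cathode voltage is 3.3 − 9.3 = -6 V < 0.7 V, so it is off. The assumption is consistent.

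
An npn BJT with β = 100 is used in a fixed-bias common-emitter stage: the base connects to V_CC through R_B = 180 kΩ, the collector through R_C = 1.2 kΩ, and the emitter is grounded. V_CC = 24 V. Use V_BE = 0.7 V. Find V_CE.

Base loop: V_CC = I_B·R_B + V_BE, so I_B = (24 − 0.7)/180 kΩ = 0.129 mA.
In the active region I_C = β·I_B = 100 × 0.129 = 12.9 mA.
Collector loop: V_CE = V_CC − I_C·R_C = 24 − 12.9×1.2 = 8.47 V.
Since V_CE = 8.47 V > V_CE(sat) ≈ 0.2 V, the transistor is in the active region as assumed.

V_CE ≈ 8.5 V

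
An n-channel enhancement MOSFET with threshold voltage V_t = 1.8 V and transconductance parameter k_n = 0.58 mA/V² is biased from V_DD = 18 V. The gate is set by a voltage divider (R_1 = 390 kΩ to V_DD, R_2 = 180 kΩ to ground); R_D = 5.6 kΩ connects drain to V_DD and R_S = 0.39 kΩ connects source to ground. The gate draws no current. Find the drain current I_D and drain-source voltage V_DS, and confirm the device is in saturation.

I_D ≈ 2.5 mA, V_DS ≈ 3.2 V

V_G = V_DD·R_2/(R_1+R_2) = 18×180/570 = 5.68 V.
Assume saturation: I_D = (k_n/2)(V_GS − V_t)² with V_GS = V_G − I_D·R_S = 5.68 − 0.39·I_D.
Substituting gives 0.0441·I_D² − 1.88·I_D + 4.38 = 0, with roots I_D = 2.47 or 40.1 mA.
The root I_D = 40.1 mA gives V_GS = -9.96 V ≤ V_t, so take I_D = 2.47 mA.
Then V_GS = 4.72 V and V_DS = V_DD − I_D(R_D+R_S) = 18 − 2.47×5.99 = 3.19 V.
Saturation requires V_DS ≥ V_GS − V_t = 2.92 V; 3.19 ≥ 2.92 ✓.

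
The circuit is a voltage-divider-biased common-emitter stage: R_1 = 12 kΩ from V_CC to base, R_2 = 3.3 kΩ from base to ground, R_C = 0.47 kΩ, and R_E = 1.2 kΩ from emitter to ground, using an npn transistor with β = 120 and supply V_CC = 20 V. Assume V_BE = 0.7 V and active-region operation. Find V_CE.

V_CE ≈ 15 V

Thevenize the base divider: V_Th = V_CC·R_2/(R_1+R_2) = 20×3.3/15.3 = 4.31 V, R_Th = R_1‖R_2 = 2.59 kΩ.
Base-emitter loop: V_Th = I_B·R_Th + V_BE + (β+1)I_B·R_E, so I_B = (4.31 − 0.7) / (2.59 + 121×1.2) = 0.0245 mA.
I_C = β·I_B = 120×0.0245 = 2.93 mA, and I_E = (β+1)I_B = 2.96 mA.
V_CE = V_CC − I_C·R_C − I_E·R_E = 20 − 2.93×0.47 − 2.96×1.2 = 15.1 V.
V_CE = 15.1 V > 0.2 V confirms active-region operation.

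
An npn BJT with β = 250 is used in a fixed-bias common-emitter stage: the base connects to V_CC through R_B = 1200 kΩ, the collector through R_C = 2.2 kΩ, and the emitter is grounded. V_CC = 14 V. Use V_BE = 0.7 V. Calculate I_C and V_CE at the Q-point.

Base loop: V_CC = I_B·R_B + V_BE, so I_B = (14 − 0.7)/1200 kΩ = 0.0111 mA.
In the active region I_C = β·I_B = 250 × 0.0111 = 2.77 mA.
Collector loop: V_CE = V_CC − I_C·R_C = 14 − 2.77×2.2 = 7.9 V.
Since V_CE = 7.9 V > V_CE(sat) ≈ 0.2 V, the transistor is in the active region as assumed.

I_C ≈ 2.8 mA, V_CE ≈ 7.9 V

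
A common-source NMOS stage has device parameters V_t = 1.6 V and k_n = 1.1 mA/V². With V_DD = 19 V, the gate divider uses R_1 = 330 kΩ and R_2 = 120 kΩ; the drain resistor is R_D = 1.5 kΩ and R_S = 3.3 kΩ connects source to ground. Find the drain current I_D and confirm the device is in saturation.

I_D ≈ 0.71 mA

V_G = V_DD·R_2/(R_1+R_2) = 19×120/450 = 5.07 V.
Assume saturation: I_D = (k_n/2)(V_GS − V_t)² with V_GS = V_G − I_D·R_S = 5.07 − 3.3·I_D.
Substituting gives 5.99·I_D² − 13.6·I_D + 6.61 = 0, with roots I_D = 0.707 or 1.56 mA.
The root I_D = 1.56 mA gives V_GS = -0.0847 V ≤ V_t, so take I_D = 0.707 mA.
Then V_GS = 2.73 V and V_DS = V_DD − I_D(R_D+R_S) = 19 − 0.707×4.8 = 15.6 V.
Saturation requires V_DS ≥ V_GS − V_t = 1.13 V; 15.6 ≥ 1.13 ✓.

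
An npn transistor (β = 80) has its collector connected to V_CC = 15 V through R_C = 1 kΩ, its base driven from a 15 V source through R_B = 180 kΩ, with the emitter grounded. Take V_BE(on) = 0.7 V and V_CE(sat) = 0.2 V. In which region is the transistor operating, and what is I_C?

Assume active. Base-emitter loop: I_B = (V_BB − V_BE)/R_B = (15 − 0.7)/180 = 0.0794 mA.
I_C = β·I_B = 80×0.0794 = 6.36 mA.
V_CE = V_CC − I_C·R_C = 15 − 6.36×1 = 8.64 V > V_CE(sat), so the active-region assumption holds.

active; I_C ≈ 6.4 mA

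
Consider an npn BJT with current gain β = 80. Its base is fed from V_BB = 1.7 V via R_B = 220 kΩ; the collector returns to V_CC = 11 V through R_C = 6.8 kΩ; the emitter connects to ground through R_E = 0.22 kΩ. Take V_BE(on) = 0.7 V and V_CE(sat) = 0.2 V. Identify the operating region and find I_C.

Assume active. Base-emitter loop: I_B = (V_BB − V_BE)/(R_B + (β+1)R_E) = (1.7 − 0.7)/(220 + 81×0.22) = 0.0042 mA.
I_C = β·I_B = 80×0.0042 = 0.336 mA.
V_CE = V_CC − I_C·R_C − I_E·R_E = 11 − 0.336×6.8 − 0.341×0.22 = 8.64 V > V_CE(sat), so the active-region assumption holds.

active; I_C ≈ 0.34 mA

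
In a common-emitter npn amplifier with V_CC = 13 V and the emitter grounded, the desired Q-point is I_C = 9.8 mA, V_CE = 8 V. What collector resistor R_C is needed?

R_C ≈ 0.51 kΩ

Collector loop: V_CC = I_C·R_C + V_CE.
R_C = (V_CC − V_CE)/I_C = (13 − 8)/9.8 = 0.51 kΩ.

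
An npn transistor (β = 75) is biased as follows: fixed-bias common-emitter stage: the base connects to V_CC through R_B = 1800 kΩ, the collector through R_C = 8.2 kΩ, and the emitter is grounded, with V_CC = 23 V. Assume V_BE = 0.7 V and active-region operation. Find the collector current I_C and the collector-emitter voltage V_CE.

Base loop: V_CC = I_B·R_B + V_BE, so I_B = (23 − 0.7)/1800 kΩ = 0.0124 mA.
In the active region I_C = β·I_B = 75 × 0.0124 = 0.929 mA.
Collector loop: V_CE = V_CC − I_C·R_C = 23 − 0.929×8.2 = 15.4 V.
Since V_CE = 15.4 V > V_CE(sat) ≈ 0.2 V, the transistor is in the active region as assumed.

I_C ≈ 0.93 mA, V_CE ≈ 15 V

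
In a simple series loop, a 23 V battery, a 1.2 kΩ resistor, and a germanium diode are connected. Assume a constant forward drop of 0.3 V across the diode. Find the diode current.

KVL around the loop: 23 = V_D + I·R = 0.3 + I × 1.2 kΩ.
So I = (23 − 0.3) / 1.2 kΩ = 22.7 / 1.2 = 18.9 mA.

I ≈ 19 mA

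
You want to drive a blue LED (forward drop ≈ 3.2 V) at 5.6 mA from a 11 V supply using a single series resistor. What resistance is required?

R ≈ 1.4 kΩ

The resistor drops V_S − V_D = 11 − 3.2 = 7.8 V at 5.6 mA.
R = 7.8 V / 5.6 mA = 1.39 kΩ.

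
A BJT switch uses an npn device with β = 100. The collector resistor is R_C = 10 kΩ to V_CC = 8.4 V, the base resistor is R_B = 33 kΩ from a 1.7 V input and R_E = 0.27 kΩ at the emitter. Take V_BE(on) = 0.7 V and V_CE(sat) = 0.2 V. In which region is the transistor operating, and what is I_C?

saturation; I_C ≈ 0.8 mA

Assume active: I_B = (1.7 − 0.7)/(33 + 101×0.27) = 0.0166 mA, I_C = β·I_B = 1.66 mA.
Then V_CE = 8.4 − 1.66×10 − 1.68×0.27 = -8.64 V < 0.2 V — the active assumption fails.
Re-solve with V_CE = 0.2 V. KCL at the emitter: V_E/R_E = (V_BB−0.7−V_E)/R_B + (V_CC−0.2−V_E)/R_C, giving V_E = 0.222 V.
I_C = (V_CC − 0.2 − V_E)/R_C = (8.2 − 0.222)/10 = 0.798 mA.
Check: I_B = (1 − 0.222)/33 = 0.0236 mA, and β·I_B = 2.36 mA > I_C, confirming saturation.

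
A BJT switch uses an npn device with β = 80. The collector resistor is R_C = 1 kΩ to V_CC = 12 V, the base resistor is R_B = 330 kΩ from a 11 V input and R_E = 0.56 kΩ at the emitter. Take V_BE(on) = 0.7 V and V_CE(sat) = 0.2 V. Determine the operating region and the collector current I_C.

active; I_C ≈ 2.2 mA

Assume active. Base-emitter loop: I_B = (V_BB − V_BE)/(R_B + (β+1)R_E) = (11 − 0.7)/(330 + 81×0.56) = 0.0274 mA.
I_C = β·I_B = 80×0.0274 = 2.2 mA.
V_CE = V_CC − I_C·R_C − I_E·R_E = 12 − 2.2×1 − 2.22×0.56 = 8.56 V > V_CE(sat), so the active-region assumption holds.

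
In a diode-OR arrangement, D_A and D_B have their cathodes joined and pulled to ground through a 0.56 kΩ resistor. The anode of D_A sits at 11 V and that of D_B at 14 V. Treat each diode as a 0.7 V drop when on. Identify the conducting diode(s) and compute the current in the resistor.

Assume both conduct. Then node N would need to be at both 11−0.7 = 10.3 V and 14−0.7 = 13.3 V, which is impossible.
Assume only D_B conducts: V_N = 14 − 0.7 = 13.3 V, so I_R = 13.3/0.56 = 23.8 mA.
Check D_A: its anode-to-cathode voltage is 11 − 13.3 = -2.3 V < 0.7 V, so it is off. The assumption is consistent.

Only D_B conducts; I_R ≈ 24 mA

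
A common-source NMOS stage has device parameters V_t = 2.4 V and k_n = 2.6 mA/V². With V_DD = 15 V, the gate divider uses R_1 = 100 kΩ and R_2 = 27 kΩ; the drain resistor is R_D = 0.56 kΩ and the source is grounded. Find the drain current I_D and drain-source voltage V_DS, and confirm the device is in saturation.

V_G = V_DD·R_2/(R_1+R_2) = 15×27/127 = 3.19 V. With the source grounded, V_GS = V_G = 3.19 V.
Assume saturation: I_D = (k_n/2)(V_GS − V_t)² = (2.6/2)×(3.19 − 2.4)² = 1.3×0.789² = 0.809 mA.
V_DS = V_DD − I_D·R_D = 15 − 0.809×0.56 = 14.5 V.
Saturation requires V_DS ≥ V_GS − V_t = 0.789 V; 14.5 ≥ 0.789 ✓.

I_D ≈ 0.81 mA, V_DS ≈ 15 V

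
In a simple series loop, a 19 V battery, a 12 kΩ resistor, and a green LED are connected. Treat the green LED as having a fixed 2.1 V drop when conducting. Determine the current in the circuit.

I ≈ 1.4 mA

KVL around the loop: 19 = V_D + I·R = 2.1 + I × 12 kΩ.
So I = (19 − 2.1) / 12 kΩ = 16.9 / 12 = 1.41 mA.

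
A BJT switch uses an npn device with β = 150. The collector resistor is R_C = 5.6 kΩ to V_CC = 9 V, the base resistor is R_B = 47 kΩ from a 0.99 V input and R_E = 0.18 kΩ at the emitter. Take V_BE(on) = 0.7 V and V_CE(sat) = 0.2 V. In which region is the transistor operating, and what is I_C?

Assume active. Base-emitter loop: I_B = (V_BB − V_BE)/(R_B + (β+1)R_E) = (0.99 − 0.7)/(47 + 151×0.18) = 0.00391 mA.
I_C = β·I_B = 150×0.00391 = 0.586 mA.
V_CE = V_CC − I_C·R_C − I_E·R_E = 9 − 0.586×5.6 − 0.59×0.18 = 5.61 V > V_CE(sat), so the active-region assumption holds.

active; I_C ≈ 0.59 mA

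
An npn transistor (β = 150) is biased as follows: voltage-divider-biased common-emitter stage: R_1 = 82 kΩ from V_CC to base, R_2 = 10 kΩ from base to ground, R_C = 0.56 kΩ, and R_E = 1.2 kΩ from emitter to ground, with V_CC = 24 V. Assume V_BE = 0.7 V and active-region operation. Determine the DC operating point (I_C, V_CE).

Thevenize the base divider: V_Th = V_CC·R_2/(R_1+R_2) = 24×10/92 = 2.61 V, R_Th = R_1‖R_2 = 8.91 kΩ.
Base-emitter loop: V_Th = I_B·R_Th + V_BE + (β+1)I_B·R_E, so I_B = (2.61 − 0.7) / (8.91 + 151×1.2) = 0.01 mA.
I_C = β·I_B = 150×0.01 = 1.51 mA, and I_E = (β+1)I_B = 1.52 mA.
V_CE = V_CC − I_C·R_C − I_E·R_E = 24 − 1.51×0.56 − 1.52×1.2 = 21.3 V.
V_CE = 21.3 V > 0.2 V confirms active-region operation.

I_C ≈ 1.5 mA, V_CE ≈ 21 V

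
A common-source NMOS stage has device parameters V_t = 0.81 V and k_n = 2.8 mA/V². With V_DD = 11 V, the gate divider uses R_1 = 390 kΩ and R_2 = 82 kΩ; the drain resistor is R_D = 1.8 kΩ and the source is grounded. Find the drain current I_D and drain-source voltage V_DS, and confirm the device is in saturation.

V_G = V_DD·R_2/(R_1+R_2) = 11×82/472 = 1.91 V. With the source grounded, V_GS = V_G = 1.91 V.
Assume saturation: I_D = (k_n/2)(V_GS − V_t)² = (2.8/2)×(1.91 − 0.81)² = 1.4×1.1² = 1.7 mA.
V_DS = V_DD − I_D·R_D = 11 − 1.7×1.8 = 7.95 V.
Saturation requires V_DS ≥ V_GS − V_t = 1.1 V; 7.95 ≥ 1.1 ✓.

I_D ≈ 1.7 mA, V_DS ≈ 7.9 V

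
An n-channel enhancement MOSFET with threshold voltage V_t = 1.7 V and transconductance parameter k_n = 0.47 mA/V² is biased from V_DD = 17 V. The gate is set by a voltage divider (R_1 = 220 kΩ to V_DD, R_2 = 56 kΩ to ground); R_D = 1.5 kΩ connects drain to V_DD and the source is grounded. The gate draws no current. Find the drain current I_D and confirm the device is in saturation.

I_D ≈ 0.72 mA

V_G = V_DD·R_2/(R_1+R_2) = 17×56/276 = 3.45 V. With the source grounded, V_GS = V_G = 3.45 V.
Assume saturation: I_D = (k_n/2)(V_GS − V_t)² = (0.47/2)×(3.45 − 1.7)² = 0.235×1.75² = 0.719 mA.
V_DS = V_DD − I_D·R_D = 17 − 0.719×1.5 = 15.9 V.
Saturation requires V_DS ≥ V_GS − V_t = 1.75 V; 15.9 ≥ 1.75 ✓.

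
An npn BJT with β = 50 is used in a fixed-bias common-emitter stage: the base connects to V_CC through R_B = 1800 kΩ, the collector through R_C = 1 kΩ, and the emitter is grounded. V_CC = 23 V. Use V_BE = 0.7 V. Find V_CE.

V_CE ≈ 22 V

Base loop: V_CC = I_B·R_B + V_BE, so I_B = (23 − 0.7)/1800 kΩ = 0.0124 mA.
In the active region I_C = β·I_B = 50 × 0.0124 = 0.619 mA.
Collector loop: V_CE = V_CC − I_C·R_C = 23 − 0.619×1 = 22.4 V.
Since V_CE = 22.4 V > V_CE(sat) ≈ 0.2 V, the transistor is in the active region as assumed.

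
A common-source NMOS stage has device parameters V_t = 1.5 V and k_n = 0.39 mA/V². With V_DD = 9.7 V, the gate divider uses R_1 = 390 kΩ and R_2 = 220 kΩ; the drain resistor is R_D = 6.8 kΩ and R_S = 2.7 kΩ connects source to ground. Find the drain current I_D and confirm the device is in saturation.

V_G = V_DD·R_2/(R_1+R_2) = 9.7×220/610 = 3.5 V.
Assume saturation: I_D = (k_n/2)(V_GS − V_t)² with V_GS = V_G − I_D·R_S = 3.5 − 2.7·I_D.
Substituting gives 1.42·I_D² − 3.1·I_D + 0.779 = 0, with roots I_D = 0.289 or 1.89 mA.
The root I_D = 1.89 mA gives V_GS = -1.62 V ≤ V_t, so take I_D = 0.289 mA.
Then V_GS = 2.72 V and V_DS = V_DD − I_D(R_D+R_S) = 9.7 − 0.289×9.5 = 6.95 V.
Saturation requires V_DS ≥ V_GS − V_t = 1.22 V; 6.95 ≥ 1.22 ✓.

I_D ≈ 0.29 mA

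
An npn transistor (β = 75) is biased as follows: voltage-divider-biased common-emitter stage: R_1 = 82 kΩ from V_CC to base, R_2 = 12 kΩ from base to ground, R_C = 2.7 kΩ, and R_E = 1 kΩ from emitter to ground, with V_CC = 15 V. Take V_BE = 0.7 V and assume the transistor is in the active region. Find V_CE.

V_CE ≈ 11 V

Thevenize the base divider: V_Th = V_CC·R_2/(R_1+R_2) = 15×12/94 = 1.91 V, R_Th = R_1‖R_2 = 10.5 kΩ.
Base-emitter loop: V_Th = I_B·R_Th + V_BE + (β+1)I_B·R_E, so I_B = (1.91 − 0.7) / (10.5 + 76×1) = 0.0141 mA.
I_C = β·I_B = 75×0.0141 = 1.05 mA, and I_E = (β+1)I_B = 1.07 mA.
V_CE = V_CC − I_C·R_C − I_E·R_E = 15 − 1.05×2.7 − 1.07×1 = 11.1 V.
V_CE = 11.1 V > 0.2 V confirms active-region operation.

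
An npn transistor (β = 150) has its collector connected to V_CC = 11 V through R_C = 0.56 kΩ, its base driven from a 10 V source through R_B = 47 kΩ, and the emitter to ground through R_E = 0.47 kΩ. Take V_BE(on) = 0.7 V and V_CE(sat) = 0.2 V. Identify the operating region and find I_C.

Assume active: I_B = (10 − 0.7)/(47 + 151×0.47) = 0.0788 mA, I_C = β·I_B = 11.8 mA.
Then V_CE = 11 − 11.8×0.56 − 11.9×0.47 = -1.22 V < 0.2 V — the active assumption fails.
Re-solve with V_CE = 0.2 V. KCL at the emitter: V_E/R_E = (V_BB−0.7−V_E)/R_B + (V_CC−0.2−V_E)/R_C, giving V_E = 4.95 V.
I_C = (V_CC − 0.2 − V_E)/R_C = (10.8 − 4.95)/0.56 = 10.4 mA.
Check: I_B = (9.3 − 4.95)/47 = 0.0925 mA, and β·I_B = 13.9 mA > I_C, confirming saturation.

saturation; I_C ≈ 10 mA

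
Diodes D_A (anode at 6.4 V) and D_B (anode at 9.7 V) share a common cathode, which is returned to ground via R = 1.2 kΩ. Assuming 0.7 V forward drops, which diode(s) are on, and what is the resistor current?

Only D_B conducts; I_R ≈ 7.5 mA

Assume both conduct. Then node N would need to be at both 6.4−0.7 = 5.7 V and 9.7−0.7 = 9 V, which is impossible.
Assume only D_B conducts: V_N = 9.7 − 0.7 = 9 V, so I_R = 9/1.2 = 7.5 mA.
Check D_A: its anode-to-cathode voltage is 6.4 − 9 = -2.6 V < 0.7 V, so it is off. The assumption is consistent.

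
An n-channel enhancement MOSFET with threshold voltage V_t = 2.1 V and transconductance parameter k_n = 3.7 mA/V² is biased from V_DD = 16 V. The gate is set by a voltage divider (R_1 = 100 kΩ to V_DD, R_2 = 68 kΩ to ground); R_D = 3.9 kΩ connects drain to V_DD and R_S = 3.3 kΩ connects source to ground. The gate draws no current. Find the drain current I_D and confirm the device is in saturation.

I_D ≈ 1.1 mA

V_G = V_DD·R_2/(R_1+R_2) = 16×68/168 = 6.48 V.
Assume saturation: I_D = (k_n/2)(V_GS − V_t)² with V_GS = V_G − I_D·R_S = 6.48 − 3.3·I_D.
Substituting gives 20.1·I_D² − 54.4·I_D + 35.4 = 0, with roots I_D = 1.09 or 1.61 mA.
The root I_D = 1.61 mA gives V_GS = 1.17 V ≤ V_t, so take I_D = 1.09 mA.
Then V_GS = 2.87 V and V_DS = V_DD − I_D(R_D+R_S) = 16 − 1.09×7.2 = 8.13 V.
Saturation requires V_DS ≥ V_GS − V_t = 0.769 V; 8.13 ≥ 0.769 ✓.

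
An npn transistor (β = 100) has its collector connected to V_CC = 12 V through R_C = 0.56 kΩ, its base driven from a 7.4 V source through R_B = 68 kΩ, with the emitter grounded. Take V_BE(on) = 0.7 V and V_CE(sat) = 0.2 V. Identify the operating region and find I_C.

active; I_C ≈ 9.9 mA

Assume active. Base-emitter loop: I_B = (V_BB − V_BE)/R_B = (7.4 − 0.7)/68 = 0.0985 mA.
I_C = β·I_B = 100×0.0985 = 9.85 mA.
V_CE = V_CC − I_C·R_C = 12 − 9.85×0.56 = 6.48 V > V_CE(sat), so the active-region assumption holds.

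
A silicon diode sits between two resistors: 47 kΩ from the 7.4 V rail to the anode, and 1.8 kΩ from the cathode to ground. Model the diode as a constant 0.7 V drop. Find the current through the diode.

I ≈ 0.14 mA

The two resistors are in series with the diode, so KVL gives 7.4 = I·47 + 0.7 + I·1.8.
I = (7.4 − 0.7) / (47 + 1.8) kΩ = 6.7 / 48.8 = 0.137 mA.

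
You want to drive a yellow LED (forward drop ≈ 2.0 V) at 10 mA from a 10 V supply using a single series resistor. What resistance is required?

R ≈ 0.8 kΩ

The resistor drops V_S − V_D = 10 − 2.0 = 8 V at 10 mA.
R = 8 V / 10 mA = 0.8 kΩ.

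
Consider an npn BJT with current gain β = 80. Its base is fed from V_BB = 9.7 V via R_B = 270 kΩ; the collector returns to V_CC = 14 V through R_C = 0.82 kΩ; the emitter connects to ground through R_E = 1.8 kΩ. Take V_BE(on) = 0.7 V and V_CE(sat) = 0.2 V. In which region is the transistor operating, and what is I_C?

active; I_C ≈ 1.7 mA

Assume active. Base-emitter loop: I_B = (V_BB − V_BE)/(R_B + (β+1)R_E) = (9.7 − 0.7)/(270 + 81×1.8) = 0.0216 mA.
I_C = β·I_B = 80×0.0216 = 1.73 mA.
V_CE = V_CC − I_C·R_C − I_E·R_E = 14 − 1.73×0.82 − 1.75×1.8 = 9.42 V > V_CE(sat), so the active-region assumption holds.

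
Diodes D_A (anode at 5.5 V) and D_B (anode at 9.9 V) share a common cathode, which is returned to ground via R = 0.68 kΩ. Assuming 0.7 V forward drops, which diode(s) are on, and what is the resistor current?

Assume both conduct. Then node N would need to be at both 5.5−0.7 = 4.8 V and 9.9−0.7 = 9.2 V, which is impossible.
Assume only D_B conducts: V_N = 9.9 − 0.7 = 9.2 V, so I_R = 9.2/0.68 = 13.5 mA.
Check D_A: its anode-to-cathode voltage is 5.5 − 9.2 = -3.7 V < 0.7 V, so it is off. The assumption is consistent.

Only D_B conducts; I_R ≈ 14 mA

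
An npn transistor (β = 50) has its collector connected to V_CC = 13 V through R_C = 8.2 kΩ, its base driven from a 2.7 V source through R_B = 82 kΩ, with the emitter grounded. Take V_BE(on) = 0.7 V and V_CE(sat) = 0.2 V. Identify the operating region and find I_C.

Assume active. Base-emitter loop: I_B = (V_BB − V_BE)/R_B = (2.7 − 0.7)/82 = 0.0244 mA.
I_C = β·I_B = 50×0.0244 = 1.22 mA.
V_CE = V_CC − I_C·R_C = 13 − 1.22×8.2 = 3 V > V_CE(sat), so the active-region assumption holds.

active; I_C ≈ 1.2 mA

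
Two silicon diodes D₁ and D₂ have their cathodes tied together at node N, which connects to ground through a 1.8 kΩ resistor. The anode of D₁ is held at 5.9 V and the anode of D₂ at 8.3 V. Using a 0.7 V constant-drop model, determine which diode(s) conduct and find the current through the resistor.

Assume both conduct. Then node N would need to be at both 5.9−0.7 = 5.2 V and 8.3−0.7 = 7.6 V, which is impossible.
Assume only D₂ conducts: V_N = 8.3 − 0.7 = 7.6 V, so I_R = 7.6/1.8 = 4.22 mA.
Check D₁: its anode-to-cathode voltage is 5.9 − 7.6 = -1.7 V < 0.7 V, so it is off. The assumption is consistent.

Only D₂ conducts; I_R ≈ 4.2 mA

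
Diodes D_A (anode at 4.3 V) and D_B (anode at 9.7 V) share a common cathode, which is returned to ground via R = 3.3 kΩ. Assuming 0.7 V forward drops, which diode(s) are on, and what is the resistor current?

Assume both conduct. Then node N would need to be at both 4.3−0.7 = 3.6 V and 9.7−0.7 = 9 V, which is impossible.
Assume only D_B conducts: V_N = 9.7 − 0.7 = 9 V, so I_R = 9/3.3 = 2.73 mA.
Check D_A: its anode-to-cathode voltage is 4.3 − 9 = -4.7 V < 0.7 V, so it is off. The assumption is consistent.

Only D_B conducts; I_R ≈ 2.7 mA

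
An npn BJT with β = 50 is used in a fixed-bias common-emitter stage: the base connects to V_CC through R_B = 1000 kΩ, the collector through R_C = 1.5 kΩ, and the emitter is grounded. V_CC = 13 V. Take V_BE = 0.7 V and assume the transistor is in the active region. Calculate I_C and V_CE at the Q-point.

Base loop: V_CC = I_B·R_B + V_BE, so I_B = (13 − 0.7)/1000 kΩ = 0.0123 mA.
In the active region I_C = β·I_B = 50 × 0.0123 = 0.615 mA.
Collector loop: V_CE = V_CC − I_C·R_C = 13 − 0.615×1.5 = 12.1 V.
Since V_CE = 12.1 V > V_CE(sat) ≈ 0.2 V, the transistor is in the active region as assumed.

I_C ≈ 0.61 mA, V_CE ≈ 12 V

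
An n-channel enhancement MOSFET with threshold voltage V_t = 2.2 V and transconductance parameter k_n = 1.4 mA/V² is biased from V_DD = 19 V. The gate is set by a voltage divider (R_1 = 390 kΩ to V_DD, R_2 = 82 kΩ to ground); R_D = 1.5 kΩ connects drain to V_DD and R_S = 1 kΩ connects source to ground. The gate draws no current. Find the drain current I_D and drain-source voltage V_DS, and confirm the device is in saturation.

V_G = V_DD·R_2/(R_1+R_2) = 19×82/472 = 3.3 V.
Assume saturation: I_D = (k_n/2)(V_GS − V_t)² with V_GS = V_G − I_D·R_S = 3.3 − 1·I_D.
Substituting gives 0.7·I_D² − 2.54·I_D + 0.848 = 0, with roots I_D = 0.372 or 3.26 mA.
The root I_D = 3.26 mA gives V_GS = 0.0425 V ≤ V_t, so take I_D = 0.372 mA.
Then V_GS = 2.93 V and V_DS = V_DD − I_D(R_D+R_S) = 19 − 0.372×2.5 = 18.1 V.
Saturation requires V_DS ≥ V_GS − V_t = 0.729 V; 18.1 ≥ 0.729 ✓.

I_D ≈ 0.37 mA, V_DS ≈ 18 V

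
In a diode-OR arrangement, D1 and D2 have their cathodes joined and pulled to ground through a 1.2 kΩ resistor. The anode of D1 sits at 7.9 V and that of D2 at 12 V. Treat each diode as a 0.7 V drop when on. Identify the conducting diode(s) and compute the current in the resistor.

Only D2 conducts; I_R ≈ 9.4 mA

Assume both conduct. Then node N would need to be at both 7.9−0.7 = 7.2 V and 12−0.7 = 11.3 V, which is impossible.
Assume only D2 conducts: V_N = 12 − 0.7 = 11.3 V, so I_R = 11.3/1.2 = 9.42 mA.
Check D1: its anode-to-cathode voltage is 7.9 − 11.3 = -3.4 V < 0.7 V, so it is off. The assumption is consistent.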